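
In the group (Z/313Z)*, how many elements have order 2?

φ(313) = 313 − 1 = 312 = 2^3 · 3 · 13.
(Z/313Z)^× is cyclic (|G| = 312); a cyclic group of order m has exactly φ(d) elements of each order d | m, and none otherwise.
2 | 312, and φ(2) = 2 − 1 = 1.

1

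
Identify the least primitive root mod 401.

3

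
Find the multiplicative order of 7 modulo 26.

12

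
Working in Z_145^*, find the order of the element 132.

28

Since 132 ∈ (Z/145Z)^×, its order divides φ(145) = φ(5·29) = (5−1)·(29−1) = 4·28 = 112 = 2^4 · 7.
Divisors of 112: 1, 2, 4, 7, 8, 14, 16, 28, 56, 112.
Compute 132^d (mod 145) for the divisors d until we hit 1:
132^1 ≡ 132
132^2 ≡ 24
132^4 ≡ 141
132^7 ≡ 88
132^8 ≡ 16
132^14 ≡ 59
132^16 ≡ 111
132^28 ≡ 1
Therefore the multiplicative order of 132 modulo 145 is 28.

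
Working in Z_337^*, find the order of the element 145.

ord(145) | φ(337) = 337 − 1 = 336 = 2^4 · 3 · 7.
Divisors of 336: 1, 2, 3, 4, 6, 7, 8, 12, 14, 16, 21, 24, 28, 42, 48, 56, 84, 112, 168, 336.
Compute 145^d (mod 337) for the divisors d until we hit 1:
145^1 ≡ 145 (mod 337)
145^2 ≡ 131 (mod 337)
145^3 ≡ 123 (mod 337)
145^4 ≡ 311 (mod 337)
145^6 ≡ 301 (mod 337)
145^7 ≡ 172 (mod 337)
145^8 ≡ 2 (mod 337)
145^12 ≡ 285 (mod 337)
145^14 ≡ 265 (mod 337)
145^16 ≡ 4 (mod 337)
145^21 ≡ 85 (mod 337)
145^24 ≡ 8 (mod 337)
145^28 ≡ 129 (mod 337)
145^42 ≡ 148 (mod 337)
145^48 ≡ 64 (mod 337)
145^56 ≡ 128 (mod 337)
145^84 ≡ 336 (mod 337)
145^112 ≡ 208 (mod 337)
145^168 ≡ 1 (mod 337) ✓
Hence ord(145) = 168.

168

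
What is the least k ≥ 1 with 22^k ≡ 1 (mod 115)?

ord(22) | φ(115) = φ(5·23) = (5−1)·(23−1) = 4·22 = 88 = 2^3 · 11.
Divisors of 88: 1, 2, 4, 8, 11, 22, 44, 88.
Check 22^d mod 115 for each divisor in increasing order:
22^1 ≡ 22 (mod 115)
22^2 ≡ 24 (mod 115)
22^4 ≡ 1 (mod 115) ✓
So ord_115(22) = 4.

4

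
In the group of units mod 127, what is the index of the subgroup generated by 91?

1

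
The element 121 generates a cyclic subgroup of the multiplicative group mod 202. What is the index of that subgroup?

2

The order of 121 must divide φ(202) = φ(2)·φ(101) = 1·100 = 100 = 2^2 · 5^2.
Divisors of 100: 1, 2, 4, 5, 10, 20, 25, 50, 100.
Evaluate successive powers at the divisors of 100:
121^1 ≡ 121 (mod 202)
121^2 ≡ 97 (mod 202)
121^4 ≡ 117 (mod 202)
121^5 ≡ 17 (mod 202)
121^10 ≡ 87 (mod 202)
121^20 ≡ 95 (mod 202)
121^25 ≡ 201 (mod 202)
121^50 ≡ 1 (mod 202) ✓
Thus |⟨121⟩| = ord(121) = 50.
Index = |(Z/202Z)^×| / |⟨121⟩| = 100 / 50 = 2.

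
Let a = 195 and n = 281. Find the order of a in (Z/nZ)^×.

By Lagrange's theorem, ord_281(195) divides φ(281) = 281 − 1 = 280 = 2^3 · 5 · 7.
Divisors of 280: 1, 2, 4, 5, 7, 8, 10, 14, 20, 28, 35, 40, 56, 70, 140, 280.
Compute 195^d (mod 281) for the divisors d until we hit 1:
195^1 ≡ 195 (mod 281)
195^2 ≡ 90 (mod 281)
195^4 ≡ 232 (mod 281)
195^5 ≡ 280 (mod 281)
195^7 ≡ 191 (mod 281)
195^8 ≡ 153 (mod 281)
195^10 ≡ 1 (mod 281) ✓
The smallest such exponent is 10, so the order of 195 is 10.

10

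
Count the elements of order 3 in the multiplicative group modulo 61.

φ(61) = 61 − 1 = 60 = 2^2 · 3 · 5.
(Z/61Z)^× is cyclic (|G| = 60); a cyclic group of order m has exactly φ(d) elements of each order d | m, and none otherwise.
3 | 60, and φ(3) = 3 − 1 = 2.

2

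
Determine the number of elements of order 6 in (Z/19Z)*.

2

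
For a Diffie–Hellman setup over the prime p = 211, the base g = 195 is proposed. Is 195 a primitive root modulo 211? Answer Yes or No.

Yes

φ(211) = 211 − 1 = 210 = 2 · 3 · 5 · 7.
195 is a primitive root mod 211 iff 195^(φ(211)/q) ≢ 1 for every prime q | φ(211), i.e. q ∈ {2, 3, 5, 7}.
195^105 ≡ 210 (mod 211)  [q = 2: ≢ 1 ✓]
195^70 ≡ 196 (mod 211)  [q = 3: ≢ 1 ✓]
195^42 ≡ 71 (mod 211)  [q = 5: ≢ 1 ✓]
195^30 ≡ 148 (mod 211)  [q = 7: ≢ 1 ✓]
All checks pass, so 195 has order 210 and is a primitive root modulo 211.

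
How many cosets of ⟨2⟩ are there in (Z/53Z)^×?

The order of 2 must divide φ(53) = 53 − 1 = 52 = 2^2 · 13.
Divisors of 52: 1, 2, 4, 13, 26, 52.
Compute 2^d (mod 53) for the divisors d until we hit 1:
2^1 ≡ 2
2^2 ≡ 4
2^4 ≡ 16
2^13 ≡ 30
2^26 ≡ 52
2^52 ≡ 1
So ord_53(2) = 52, hence |⟨2⟩| = 52.
Index = |(Z/53Z)^×| / |⟨2⟩| = 52 / 52 = 1.

1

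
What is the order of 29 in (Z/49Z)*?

7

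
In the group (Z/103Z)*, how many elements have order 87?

φ(103) = 103 − 1 = 102 = 2 · 3 · 17.
(Z/103Z)^× is cyclic (|G| = 102); a cyclic group of order m has exactly φ(d) elements of each order d | m, and none otherwise.
87 does not divide 102, so no element of (Z/103Z)^× has order 87.

0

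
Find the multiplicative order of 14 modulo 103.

17

By Lagrange's theorem, ord_103(14) divides φ(103) = 103 − 1 = 102 = 2 · 3 · 17.
Divisors of 102: 1, 2, 3, 6, 17, 34, 51, 102.
Check 14^d mod 103 for each divisor in increasing order:
14^1 ≡ 14 (mod 103)
14^2 ≡ 93 (mod 103)
14^3 ≡ 66 (mod 103)
14^6 ≡ 30 (mod 103)
14^17 ≡ 1 (mod 103) ✓
Hence ord(14) = 17.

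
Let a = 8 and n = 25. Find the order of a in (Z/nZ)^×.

Since 8 ∈ (Z/25Z)^×, its order divides φ(25) = φ(5^2) = 5·(5−1) = 20 = 2^2 · 5.
Divisors of 20: 1, 2, 4, 5, 10, 20.
Evaluate successive powers at the divisors of 20:
8^1 ≡ 8
8^2 ≡ 14
8^4 ≡ 21
8^5 ≡ 18
8^10 ≡ 24
8^20 ≡ 1
So ord_25(8) = 20.

20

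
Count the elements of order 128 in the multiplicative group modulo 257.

64

φ(257) = 257 − 1 = 256 = 2^8.
Since (Z/257Z)^× is cyclic of order 256, the number of elements of order d is φ(d) when d | 256 and 0 otherwise.
128 = 2^7 divides 256, and φ(128) = 64.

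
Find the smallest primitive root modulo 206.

φ(206) = φ(2)·φ(103) = 1·102 = 102 = 2 · 3 · 17.
g is a primitive root iff g^(102/q) ≢ 1 (mod 206) for each prime q ∈ {2, 3, 17}.
g = 2: gcd(2, 206) = 2 > 1, not a unit — skip.
g = 3: 3^51 ≡ 205; 3^34 ≡ 1 — hits 1, so not a primitive root.
g = 4: gcd(4, 206) = 2 > 1, not a unit — skip.
g = 5: 5^51 ≡ 205; 5^34 ≡ 159; 5^6 ≡ 175 — none is 1, so 5 is a primitive root.
So 5 is the smallest generator of (Z/206Z)^×.

5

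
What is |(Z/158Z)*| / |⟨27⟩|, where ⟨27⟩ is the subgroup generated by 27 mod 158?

3

ord(27) | φ(158) = φ(2)·φ(79) = 1·78 = 78 = 2 · 3 · 13.
Divisors of 78: 1, 2, 3, 6, 13, 26, 39, 78.
Check 27^d mod 158 for each divisor in increasing order:
27^1 ≡ 27 (mod 158)
27^2 ≡ 97 (mod 158)
27^3 ≡ 91 (mod 158)
27^6 ≡ 65 (mod 158)
27^13 ≡ 157 (mod 158)
27^26 ≡ 1 (mod 158) ✓
The order of 27 is 26, so the subgroup it generates has 26 elements.
[(Z/158Z)^× : ⟨27⟩] = 78/26 = 3.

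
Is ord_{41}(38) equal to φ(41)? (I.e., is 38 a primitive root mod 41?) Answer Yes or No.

φ(41) = 41 − 1 = 40 = 2^3 · 5.
Test 38^(40/q) mod 41 for each prime factor q of 40:
38^20 ≡ 40 (mod 41)  [q = 2: ≢ 1 ✓]
38^8 ≡ 1 (mod 41)  [q = 5: ≡ 1 ✗]
38^8 ≡ 1 shows ord(38) | 8, strictly less than φ(41); not a primitive root.

No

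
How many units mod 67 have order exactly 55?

0

φ(67) = 67 − 1 = 66 = 2 · 3 · 11.
Since (Z/67Z)^× is cyclic of order 66, the number of elements of order d is φ(d) when d | 66 and 0 otherwise.
Here 66 is not a multiple of 55, so there are no elements of order 55.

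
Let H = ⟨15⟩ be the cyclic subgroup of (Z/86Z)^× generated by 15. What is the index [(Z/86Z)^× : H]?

2

Since 15 ∈ (Z/86Z)^×, its order divides φ(86) = φ(2)·φ(43) = 1·42 = 42 = 2 · 3 · 7.
Divisors of 42: 1, 2, 3, 6, 7, 14, 21, 42.
Evaluate successive powers at the divisors of 42:
15^1 ≡ 15
15^2 ≡ 53
15^3 ≡ 21
15^6 ≡ 11
15^7 ≡ 79
15^14 ≡ 49
15^21 ≡ 1
The order of 15 is 21, so the subgroup it generates has 21 elements.
The index is φ(86) / ord(15) = 42 / 21 = 2.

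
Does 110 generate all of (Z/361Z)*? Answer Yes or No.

φ(361) = φ(19^2) = 19·(19−1) = 342 = 2 · 3^2 · 19.
It suffices to check that the order of 110 is not a proper divisor of 342: compute 110^(342/q) for q ∈ {2, 3, 19}.
110^171 ≡ 360 (mod 361)  [q = 2: ≢ 1 ✓]
110^114 ≡ 68 (mod 361)  [q = 3: ≢ 1 ✓]
110^18 ≡ 324 (mod 361)  [q = 19: ≢ 1 ✓]
None equal 1, so ord_361(110) = 342: 110 is a primitive root.

Yes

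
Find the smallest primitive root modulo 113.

3

φ(113) = 113 − 1 = 112 = 2^4 · 7.
Test candidates g = 2, 3, … against the prime factors q ∈ {2, 7} of φ(113): g is a generator iff g^(112/q) ≢ 1 for every such q.
g = 2: 2^56 ≡ 1 — hits 1, so not a primitive root.
g = 3: 3^56 ≡ 112; 3^16 ≡ 49 — none is 1, so 3 is a primitive root.
Hence the least primitive root of 113 is 3.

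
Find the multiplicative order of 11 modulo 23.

22

ord(11) | φ(23) = 23 − 1 = 22 = 2 · 11.
Divisors of 22: 1, 2, 11, 22.
Evaluate successive powers at the divisors of 22:
11^1 ≡ 11
11^2 ≡ 6
11^11 ≡ 22
11^22 ≡ 1
The smallest such exponent is 22, so the order of 11 is 22.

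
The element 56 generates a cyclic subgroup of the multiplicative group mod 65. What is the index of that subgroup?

8

The order of 56 must divide φ(65) = φ(5·13) = (5−1)·(13−1) = 4·12 = 48 = 2^4 · 3.
Divisors of 48: 1, 2, 3, 4, 6, 8, 12, 16, 24, 48.
Compute 56^d (mod 65) for the divisors d until we hit 1:
56^1 ≡ 56 (mod 65)
56^2 ≡ 16 (mod 65)
56^3 ≡ 51 (mod 65)
56^4 ≡ 61 (mod 65)
56^6 ≡ 1 (mod 65) ✓
Thus |⟨56⟩| = ord(56) = 6.
The index is φ(65) / ord(56) = 48 / 6 = 8.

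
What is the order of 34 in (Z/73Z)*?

Since 34 ∈ (Z/73Z)^×, its order divides φ(73) = 73 − 1 = 72 = 2^3 · 3^2.
Divisors of 72: 1, 2, 3, 4, 6, 8, 9, 12, 18, 24, 36, 72.
Test each divisor d:
34^1 ≡ 34 (mod 73)
34^2 ≡ 61 (mod 73)
34^3 ≡ 30 (mod 73)
34^4 ≡ 71 (mod 73)
34^6 ≡ 24 (mod 73)
34^8 ≡ 4 (mod 73)
34^9 ≡ 63 (mod 73)
34^12 ≡ 65 (mod 73)
34^18 ≡ 27 (mod 73)
34^24 ≡ 64 (mod 73)
34^36 ≡ 72 (mod 73)
34^72 ≡ 1 (mod 73) ✓
Therefore the multiplicative order of 34 modulo 73 is 72.

72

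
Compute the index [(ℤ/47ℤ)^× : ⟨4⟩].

2

Since 4 ∈ (Z/47Z)^×, its order divides φ(47) = 47 − 1 = 46 = 2 · 23.
Divisors of 46: 1, 2, 23, 46.
Evaluate successive powers at the divisors of 46:
4^1 ≡ 4 (mod 47)
4^2 ≡ 16 (mod 47)
4^23 ≡ 1 (mod 47) ✓
So ord_47(4) = 23, hence |⟨4⟩| = 23.
[(Z/47Z)^× : ⟨4⟩] = 46/23 = 2.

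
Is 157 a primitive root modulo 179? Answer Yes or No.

φ(179) = 179 − 1 = 178 = 2 · 89.
Test 157^(178/q) mod 179 for each prime factor q of 178:
157^89 ≡ 178 (mod 179)  [q = 2: ≢ 1 ✓]
157^2 ≡ 126 (mod 179)  [q = 89: ≢ 1 ✓]
None equal 1, so ord_179(157) = 178: 157 is a primitive root.

Yes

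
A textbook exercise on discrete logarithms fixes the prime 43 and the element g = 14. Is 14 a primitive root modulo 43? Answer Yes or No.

φ(43) = 43 − 1 = 42 = 2 · 3 · 7.
Test 14^(42/q) mod 43 for each prime factor q of 42:
14^21 ≡ 1 (mod 43)  [q = 2: ≡ 1 ✗]
14^14 ≡ 6 (mod 43)  [q = 3: ≢ 1 ✓]
14^6 ≡ 21 (mod 43)  [q = 7: ≢ 1 ✓]
Since 14^21 ≡ 1, the order of 14 divides 21 < 42, so 14 is not a primitive root.

No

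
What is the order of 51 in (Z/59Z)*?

The order of 51 must divide φ(59) = 59 − 1 = 58 = 2 · 29.
Divisors of 58: 1, 2, 29, 58.
Test each divisor d:
51^1 ≡ 51 (mod 59)
51^2 ≡ 5 (mod 59)
51^29 ≡ 1 (mod 59) ✓
So ord_59(51) = 29.

29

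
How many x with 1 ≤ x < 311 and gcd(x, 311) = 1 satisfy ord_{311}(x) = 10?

φ(311) = 311 − 1 = 310 = 2 · 5 · 31.
(Z/311Z)^× is cyclic (|G| = 310); a cyclic group of order m has exactly φ(d) elements of each order d | m, and none otherwise.
10 = 2 · 5 divides 310, and φ(10) = 4.

4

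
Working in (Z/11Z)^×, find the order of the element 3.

5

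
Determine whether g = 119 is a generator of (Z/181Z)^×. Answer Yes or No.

φ(181) = 181 − 1 = 180 = 2^2 · 3^2 · 5.
119 is a primitive root mod 181 iff 119^(φ(181)/q) ≢ 1 for every prime q | φ(181), i.e. q ∈ {2, 3, 5}.
119^90 ≡ 1 (mod 181)  [q = 2: ≡ 1 ✗]
119^60 ≡ 48 (mod 181)  [q = 3: ≢ 1 ✓]
119^36 ≡ 1 (mod 181)  [q = 5: ≡ 1 ✗]
Since 119^90 ≡ 1, the order of 119 divides 90 < 180, so 119 is not a primitive root.

No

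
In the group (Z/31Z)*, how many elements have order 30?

φ(31) = 31 − 1 = 30 = 2 · 3 · 5.
(Z/31Z)^× is cyclic (|G| = 30); a cyclic group of order m has exactly φ(d) elements of each order d | m, and none otherwise.
30 = 2 · 3 · 5 divides 30, and φ(30) = 8.

8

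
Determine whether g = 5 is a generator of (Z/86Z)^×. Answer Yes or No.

Yes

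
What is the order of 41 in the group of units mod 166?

41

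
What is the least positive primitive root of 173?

φ(173) = 173 − 1 = 172 = 2^2 · 43.
g is a primitive root iff g^(172/q) ≢ 1 (mod 173) for each prime q ∈ {2, 43}.
g = 2: 2^86 ≡ 172; 2^4 ≡ 16 — none is 1, so 2 is a primitive root.
Hence the least primitive root of 173 is 2.

2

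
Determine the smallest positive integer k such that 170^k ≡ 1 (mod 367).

Since 170 ∈ (Z/367Z)^×, its order divides φ(367) = 367 − 1 = 366 = 2 · 3 · 61.
Divisors of 366: 1, 2, 3, 6, 61, 122, 183, 366.
Evaluate successive powers at the divisors of 366:
170^1 ≡ 170
170^2 ≡ 274
170^3 ≡ 338
170^6 ≡ 107
170^61 ≡ 283
170^122 ≡ 83
170^183 ≡ 1
So ord_367(170) = 183.

183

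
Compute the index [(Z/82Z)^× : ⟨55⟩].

5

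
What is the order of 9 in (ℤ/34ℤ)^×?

ord(9) | φ(34) = φ(2)·φ(17) = 1·16 = 16 = 2^4.
Divisors of 16: 1, 2, 4, 8, 16.
Compute 9^d (mod 34) for the divisors d until we hit 1:
9^1 ≡ 9 (mod 34)
9^2 ≡ 13 (mod 34)
9^4 ≡ 33 (mod 34)
9^8 ≡ 1 (mod 34) ✓
The smallest such exponent is 8, so the order of 9 is 8.

8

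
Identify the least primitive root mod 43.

3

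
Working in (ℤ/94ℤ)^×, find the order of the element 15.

By Lagrange's theorem, ord_94(15) divides φ(94) = φ(2)·φ(47) = 1·46 = 46 = 2 · 23.
Divisors of 46: 1, 2, 23, 46.
Compute 15^d (mod 94) for the divisors d until we hit 1:
15^1 ≡ 15 (mod 94)
15^2 ≡ 37 (mod 94)
15^23 ≡ 93 (mod 94)
15^46 ≡ 1 (mod 94) ✓
So ord_94(15) = 46.

46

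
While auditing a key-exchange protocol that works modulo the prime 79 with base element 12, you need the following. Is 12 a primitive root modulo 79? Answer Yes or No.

No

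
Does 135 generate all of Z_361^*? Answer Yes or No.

Yes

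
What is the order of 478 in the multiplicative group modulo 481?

Since 478 ∈ (Z/481Z)^×, its order divides φ(481) = φ(13·37) = (13−1)·(37−1) = 12·36 = 432 = 2^4 · 3^3.
Divisors of 432: 1, 2, 3, 4, 6, 8, 9, 12, 16, 18, 24, 27, 36, 48, 54, 72, 108, 144, 216, 432.
Evaluate successive powers at the divisors of 432:
478^1 ≡ 478
478^2 ≡ 9
478^3 ≡ 454
478^4 ≡ 81
478^6 ≡ 248
478^8 ≡ 308
478^9 ≡ 38
478^12 ≡ 417
478^16 ≡ 107
478^18 ≡ 1
Therefore the multiplicative order of 478 modulo 481 is 18.

18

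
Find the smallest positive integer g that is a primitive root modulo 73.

φ(73) = 73 − 1 = 72 = 2^3 · 3^2.
g is a primitive root iff g^(72/q) ≢ 1 (mod 73) for each prime q ∈ {2, 3}.
g = 2: 2^36 ≡ 1 — hits 1, so not a primitive root.
g = 3: 3^36 ≡ 1 — hits 1, so not a primitive root.
g = 4: 4^36 ≡ 1 — hits 1, so not a primitive root.
g = 5: 5^36 ≡ 72; 5^24 ≡ 8 — none is 1, so 5 is a primitive root.
Hence the least primitive root of 73 is 5.

5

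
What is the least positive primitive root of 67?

φ(67) = 67 − 1 = 66 = 2 · 3 · 11.
g is a primitive root iff g^(66/q) ≢ 1 (mod 67) for each prime q ∈ {2, 3, 11}.
g = 2: 2^33 ≡ 66; 2^22 ≡ 37; 2^6 ≡ 64 — none is 1, so 2 is a primitive root.
Hence the least primitive root of 67 is 2.

2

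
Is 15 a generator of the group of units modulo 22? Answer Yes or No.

No

φ(22) = φ(2)·φ(11) = 1·10 = 10 = 2 · 5.
15 is a primitive root mod 22 iff 15^(φ(22)/q) ≢ 1 for every prime q | φ(22), i.e. q ∈ {2, 5}.
15^5 ≡ 1 (mod 22)  [q = 2: ≡ 1 ✗]
15^2 ≡ 5 (mod 22)  [q = 5: ≢ 1 ✓]
The check at q = 2 fails, so 15 generates a proper subgroup.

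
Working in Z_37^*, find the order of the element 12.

9

The order of 12 must divide φ(37) = 37 − 1 = 36 = 2^2 · 3^2.
Divisors of 36: 1, 2, 3, 4, 6, 9, 12, 18, 36.
Check 12^d mod 37 for each divisor in increasing order:
12^1 ≡ 12 (mod 37)
12^2 ≡ 33 (mod 37)
12^3 ≡ 26 (mod 37)
12^4 ≡ 16 (mod 37)
12^6 ≡ 10 (mod 37)
12^9 ≡ 1 (mod 37) ✓
Therefore the multiplicative order of 12 modulo 37 is 9.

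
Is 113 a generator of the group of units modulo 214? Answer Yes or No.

Yes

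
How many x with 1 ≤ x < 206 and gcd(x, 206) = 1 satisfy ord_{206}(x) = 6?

φ(206) = φ(2)·φ(103) = 1·102 = 102 = 2 · 3 · 17.
Since (Z/206Z)^× is cyclic of order 102, the number of elements of order d is φ(d) when d | 102 and 0 otherwise.
6 = 2 · 3 divides 102, and φ(6) = 2.

2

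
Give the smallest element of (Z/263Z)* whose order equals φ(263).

5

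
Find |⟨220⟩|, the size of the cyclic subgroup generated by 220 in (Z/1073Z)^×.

36

The order of 220 must divide φ(1073) = φ(29·37) = (29−1)·(37−1) = 28·36 = 1008 = 2^4 · 3^2 · 7.
Divisors of 1008: 1, 2, 3, 4, 6, 7, 8, 9, 12, 14, 16, 18, 21, 24, 28, 36, 42, 48, 56, 63, 72, 84, 112, 126, 144, 168, 252, 336, 504, 1008.
Compute 220^d (mod 1073) for the divisors d until we hit 1:
220^1 ≡ 220
220^2 ≡ 115
220^3 ≡ 621
220^4 ≡ 349
220^6 ≡ 434
220^7 ≡ 1056
220^8 ≡ 552
220^9 ≡ 191
220^12 ≡ 581
220^14 ≡ 289
220^16 ≡ 1045
220^18 ≡ 1072
220^21 ≡ 452
220^24 ≡ 639
220^28 ≡ 900
220^36 ≡ 1
So ord_1073(220) = 36.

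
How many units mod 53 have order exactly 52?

24

φ(53) = 53 − 1 = 52 = 2^2 · 13.
Since (Z/53Z)^× is cyclic of order 52, the number of elements of order d is φ(d) when d | 52 and 0 otherwise.
52 = 2^2 · 13 divides 52, and φ(52) = 24.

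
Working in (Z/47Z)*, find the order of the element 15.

ord(15) | φ(47) = 47 − 1 = 46 = 2 · 23.
Divisors of 46: 1, 2, 23, 46.
Compute 15^d (mod 47) for the divisors d until we hit 1:
15^1 ≡ 15 (mod 47)
15^2 ≡ 37 (mod 47)
15^23 ≡ 46 (mod 47)
15^46 ≡ 1 (mod 47) ✓
So ord_47(15) = 46.

46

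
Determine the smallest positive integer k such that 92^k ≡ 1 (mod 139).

138

By Lagrange's theorem, ord_139(92) divides φ(139) = 139 − 1 = 138 = 2 · 3 · 23.
Divisors of 138: 1, 2, 3, 6, 23, 46, 69, 138.
Check 92^d mod 139 for each divisor in increasing order:
92^1 ≡ 92 (mod 139)
92^2 ≡ 124 (mod 139)
92^3 ≡ 10 (mod 139)
92^6 ≡ 100 (mod 139)
92^23 ≡ 43 (mod 139)
92^46 ≡ 42 (mod 139)
92^69 ≡ 138 (mod 139)
92^138 ≡ 1 (mod 139) ✓
Hence ord(92) = 138.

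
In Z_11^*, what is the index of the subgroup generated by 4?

2

By Lagrange's theorem, ord_11(4) divides φ(11) = 11 − 1 = 10 = 2 · 5.
Divisors of 10: 1, 2, 5, 10.
Check 4^d mod 11 for each divisor in increasing order:
4^1 ≡ 4 (mod 11)
4^2 ≡ 5 (mod 11)
4^5 ≡ 1 (mod 11) ✓
So ord_11(4) = 5, hence |⟨4⟩| = 5.
Index = |(Z/11Z)^×| / |⟨4⟩| = 10 / 5 = 2.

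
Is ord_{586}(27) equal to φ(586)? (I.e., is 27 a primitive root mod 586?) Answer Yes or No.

φ(586) = φ(2)·φ(293) = 1·292 = 292 = 2^2 · 73.
27 is a primitive root mod 586 iff 27^(φ(586)/q) ≢ 1 for every prime q | φ(586), i.e. q ∈ {2, 73}.
27^146 ≡ 585 (mod 586)  [q = 2: ≢ 1 ✓]
27^4 ≡ 525 (mod 586)  [q = 73: ≢ 1 ✓]
None equal 1, so ord_586(27) = 292: 27 is a primitive root.

Yes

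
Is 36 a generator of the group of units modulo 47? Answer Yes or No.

No

φ(47) = 47 − 1 = 46 = 2 · 23.
It suffices to check that the order of 36 is not a proper divisor of 46: compute 36^(46/q) for q ∈ {2, 23}.
36^23 ≡ 1 (mod 47)  [q = 2: ≡ 1 ✗]
36^2 ≡ 27 (mod 47)  [q = 23: ≢ 1 ✓]
Since 36^23 ≡ 1, the order of 36 divides 23 < 46, so 36 is not a primitive root.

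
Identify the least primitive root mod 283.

φ(283) = 283 − 1 = 282 = 2 · 3 · 47.
Test candidates g = 2, 3, … against the prime factors q ∈ {2, 3, 47} of φ(283): g is a generator iff g^(282/q) ≢ 1 for every such q.
g = 2: 2^141 ≡ 282; 2^94 ≡ 1 — hits 1, so not a primitive root.
g = 3: 3^141 ≡ 282; 3^94 ≡ 238; 3^6 ≡ 163 — none is 1, so 3 is a primitive root.
Hence the least primitive root of 283 is 3.

3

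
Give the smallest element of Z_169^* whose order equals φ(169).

φ(169) = φ(13^2) = 13·(13−1) = 156 = 2^2 · 3 · 13.
g is a primitive root iff g^(156/q) ≢ 1 (mod 169) for each prime q ∈ {2, 3, 13}.
g = 2: 2^78 ≡ 168; 2^52 ≡ 146; 2^12 ≡ 40 — none is 1, so 2 is a primitive root.
Hence the least primitive root of 169 is 2.

2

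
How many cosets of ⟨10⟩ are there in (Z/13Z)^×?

2

By Lagrange's theorem, ord_13(10) divides φ(13) = 13 − 1 = 12 = 2^2 · 3.
Divisors of 12: 1, 2, 3, 4, 6, 12.
Test each divisor d:
10^1 ≡ 10 (mod 13)
10^2 ≡ 9 (mod 13)
10^3 ≡ 12 (mod 13)
10^4 ≡ 3 (mod 13)
10^6 ≡ 1 (mod 13) ✓
Thus |⟨10⟩| = ord(10) = 6.
Index = |(Z/13Z)^×| / |⟨10⟩| = 12 / 6 = 2.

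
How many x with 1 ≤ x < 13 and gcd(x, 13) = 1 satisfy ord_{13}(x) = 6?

φ(13) = 13 − 1 = 12 = 2^2 · 3.
(Z/13Z)^× is cyclic (|G| = 12); a cyclic group of order m has exactly φ(d) elements of each order d | m, and none otherwise.
6 = 2 · 3 divides 12, and φ(6) = 2.

2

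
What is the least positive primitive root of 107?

φ(107) = 107 − 1 = 106 = 2 · 53.
Test candidates g = 2, 3, … against the prime factors q ∈ {2, 53} of φ(107): g is a generator iff g^(106/q) ≢ 1 for every such q.
g = 2: 2^53 ≡ 106; 2^2 ≡ 4 — none is 1, so 2 is a primitive root.
Hence the least primitive root of 107 is 2.

2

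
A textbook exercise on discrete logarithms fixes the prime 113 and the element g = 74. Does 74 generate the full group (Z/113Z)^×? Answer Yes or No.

Yes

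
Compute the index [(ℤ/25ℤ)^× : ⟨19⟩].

2

The order of 19 must divide φ(25) = φ(5^2) = 5·(5−1) = 20 = 2^2 · 5.
Divisors of 20: 1, 2, 4, 5, 10, 20.
Evaluate successive powers at the divisors of 20:
19^1 ≡ 19 (mod 25)
19^2 ≡ 11 (mod 25)
19^4 ≡ 21 (mod 25)
19^5 ≡ 24 (mod 25)
19^10 ≡ 1 (mod 25) ✓
Thus |⟨19⟩| = ord(19) = 10.
The index is φ(25) / ord(19) = 20 / 10 = 2.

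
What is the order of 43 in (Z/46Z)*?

22

By Lagrange's theorem, ord_46(43) divides φ(46) = φ(2)·φ(23) = 1·22 = 22 = 2 · 11.
Divisors of 22: 1, 2, 11, 22.
Compute 43^d (mod 46) for the divisors d until we hit 1:
43^1 ≡ 43 (mod 46)
43^2 ≡ 9 (mod 46)
43^11 ≡ 45 (mod 46)
43^22 ≡ 1 (mod 46) ✓
Hence ord(43) = 22.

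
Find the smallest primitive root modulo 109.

6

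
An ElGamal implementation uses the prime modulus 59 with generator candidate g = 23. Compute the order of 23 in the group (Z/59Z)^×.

ord(23) | φ(59) = 59 − 1 = 58 = 2 · 29.
Divisors of 58: 1, 2, 29, 58.
Test each divisor d:
23^1 ≡ 23 (mod 59)
23^2 ≡ 57 (mod 59)
23^29 ≡ 58 (mod 59)
23^58 ≡ 1 (mod 59) ✓
Hence ord(23) = 58.

58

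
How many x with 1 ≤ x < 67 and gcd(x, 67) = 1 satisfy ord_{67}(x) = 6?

φ(67) = 67 − 1 = 66 = 2 · 3 · 11.
In a cyclic group of order 66, there are φ(d) elements of order d for each divisor d of 66, and zero for non-divisors.
6 = 2 · 3 divides 66, and φ(6) = 2.

2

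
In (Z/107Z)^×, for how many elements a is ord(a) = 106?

φ(107) = 107 − 1 = 106 = 2 · 53.
Since (Z/107Z)^× is cyclic of order 106, the number of elements of order d is φ(d) when d | 106 and 0 otherwise.
106 = 2 · 53 divides 106, and φ(106) = 52.

52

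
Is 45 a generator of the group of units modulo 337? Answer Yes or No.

φ(337) = 337 − 1 = 336 = 2^4 · 3 · 7.
It suffices to check that the order of 45 is not a proper divisor of 336: compute 45^(336/q) for q ∈ {2, 3, 7}.
45^168 ≡ 336 (mod 337)  [q = 2: ≢ 1 ✓]
45^112 ≡ 128 (mod 337)  [q = 3: ≢ 1 ✓]
45^48 ≡ 64 (mod 337)  [q = 7: ≢ 1 ✓]
Every test exponent gives a nontrivial residue, hence 45 generates the full group.

Yes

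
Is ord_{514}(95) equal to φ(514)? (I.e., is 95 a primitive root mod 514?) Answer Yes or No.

φ(514) = φ(2)·φ(257) = 1·256 = 256 = 2^8.
Test 95^(256/q) mod 514 for each prime factor q of 256:
95^128 ≡ 1 (mod 514)  [q = 2: ≡ 1 ✗]
The check at q = 2 fails, so 95 generates a proper subgroup.

No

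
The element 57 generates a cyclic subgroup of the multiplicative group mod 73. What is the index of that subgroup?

4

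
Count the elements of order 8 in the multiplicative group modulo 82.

4

φ(82) = φ(2)·φ(41) = 1·40 = 40 = 2^3 · 5.
(Z/82Z)^× is cyclic (|G| = 40); a cyclic group of order m has exactly φ(d) elements of each order d | m, and none otherwise.
8 = 2^3 divides 40, and φ(8) = 4.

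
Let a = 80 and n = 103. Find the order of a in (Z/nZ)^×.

Since 80 ∈ (Z/103Z)^×, its order divides φ(103) = 103 − 1 = 102 = 2 · 3 · 17.
Divisors of 102: 1, 2, 3, 6, 17, 34, 51, 102.
Compute 80^d (mod 103) for the divisors d until we hit 1:
80^1 ≡ 80 (mod 103)
80^2 ≡ 14 (mod 103)
80^3 ≡ 90 (mod 103)
80^6 ≡ 66 (mod 103)
80^17 ≡ 102 (mod 103)
80^34 ≡ 1 (mod 103) ✓
Hence ord(80) = 34.

34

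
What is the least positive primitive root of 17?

3

φ(17) = 17 − 1 = 16 = 2^4.
Test candidates g = 2, 3, … against the prime factors q ∈ {2} of φ(17): g is a generator iff g^(16/q) ≢ 1 for every such q.
g = 2: 2^8 ≡ 1 — hits 1, so not a primitive root.
g = 3: 3^8 ≡ 16 — none is 1, so 3 is a primitive root.
So 3 is the smallest generator of (Z/17Z)^×.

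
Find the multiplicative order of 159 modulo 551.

84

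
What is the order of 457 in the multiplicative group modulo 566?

By Lagrange's theorem, ord_566(457) divides φ(566) = φ(2)·φ(283) = 1·282 = 282 = 2 · 3 · 47.
Divisors of 282: 1, 2, 3, 6, 47, 94, 141, 282.
Check 457^d mod 566 for each divisor in increasing order:
457^1 ≡ 457 (mod 566)
457^2 ≡ 561 (mod 566)
457^3 ≡ 545 (mod 566)
457^6 ≡ 441 (mod 566)
457^47 ≡ 327 (mod 566)
457^94 ≡ 521 (mod 566)
457^141 ≡ 1 (mod 566) ✓
So ord_566(457) = 141.

141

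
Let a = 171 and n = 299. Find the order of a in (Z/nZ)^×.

ord(171) | φ(299) = φ(13·23) = (13−1)·(23−1) = 12·22 = 264 = 2^3 · 3 · 11.
Divisors of 264: 1, 2, 3, 4, 6, 8, 11, 12, 22, 24, 33, 44, 66, 88, 132, 264.
Test each divisor d:
171^1 ≡ 171
171^2 ≡ 238
171^3 ≡ 34
171^4 ≡ 133
171^6 ≡ 259
171^8 ≡ 48
171^11 ≡ 137
171^12 ≡ 105
171^22 ≡ 231
171^24 ≡ 261
171^33 ≡ 252
171^44 ≡ 139
171^66 ≡ 116
171^88 ≡ 185
171^132 ≡ 1
So ord_299(171) = 132.

132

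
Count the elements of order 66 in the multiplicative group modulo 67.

φ(67) = 67 − 1 = 66 = 2 · 3 · 11.
(Z/67Z)^× is cyclic (|G| = 66); a cyclic group of order m has exactly φ(d) elements of each order d | m, and none otherwise.
66 = 2 · 3 · 11 divides 66, and φ(66) = 20.

20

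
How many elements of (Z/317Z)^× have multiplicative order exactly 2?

1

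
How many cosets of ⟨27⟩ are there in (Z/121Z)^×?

22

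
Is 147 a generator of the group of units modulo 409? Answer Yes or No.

No

φ(409) = 409 − 1 = 408 = 2^3 · 3 · 17.
Test 147^(408/q) mod 409 for each prime factor q of 408:
147^204 ≡ 1 (mod 409)  [q = 2: ≡ 1 ✗]
147^136 ≡ 1 (mod 409)  [q = 3: ≡ 1 ✗]
147^24 ≡ 5 (mod 409)  [q = 17: ≢ 1 ✓]
147^204 ≡ 1 shows ord(147) | 204, strictly less than φ(409); not a primitive root.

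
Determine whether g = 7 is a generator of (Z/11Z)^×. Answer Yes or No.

φ(11) = 11 − 1 = 10 = 2 · 5.
Test 7^(10/q) mod 11 for each prime factor q of 10:
7^5 ≡ 10 (mod 11)  [q = 2: ≢ 1 ✓]
7^2 ≡ 5 (mod 11)  [q = 5: ≢ 1 ✓]
None equal 1, so ord_11(7) = 10: 7 is a primitive root.

Yes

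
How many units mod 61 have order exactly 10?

4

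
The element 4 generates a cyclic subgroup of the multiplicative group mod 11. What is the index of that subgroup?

2

The order of 4 must divide φ(11) = 11 − 1 = 10 = 2 · 5.
Divisors of 10: 1, 2, 5, 10.
Test each divisor d:
4^1 ≡ 4 (mod 11)
4^2 ≡ 5 (mod 11)
4^5 ≡ 1 (mod 11) ✓
Thus |⟨4⟩| = ord(4) = 5.
[(Z/11Z)^× : ⟨4⟩] = 10/5 = 2.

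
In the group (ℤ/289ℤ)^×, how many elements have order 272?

φ(289) = φ(17^2) = 17·(17−1) = 272 = 2^4 · 17.
In a cyclic group of order 272, there are φ(d) elements of order d for each divisor d of 272, and zero for non-divisors.
272 = 2^4 · 17 divides 272, and φ(272) = 128.

128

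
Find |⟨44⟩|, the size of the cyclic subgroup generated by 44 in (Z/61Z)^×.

60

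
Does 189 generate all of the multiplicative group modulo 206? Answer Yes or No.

Yes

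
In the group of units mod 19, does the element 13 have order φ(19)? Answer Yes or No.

Yes

φ(19) = 19 − 1 = 18 = 2 · 3^2.
An element g generates (Z/19Z)^× iff g^(18/q) ≢ 1 (mod 19) for each prime q ∈ {2, 3}.
13^9 ≡ 18 (mod 19)  [q = 2: ≢ 1 ✓]
13^6 ≡ 11 (mod 19)  [q = 3: ≢ 1 ✓]
None equal 1, so ord_19(13) = 18: 13 is a primitive root.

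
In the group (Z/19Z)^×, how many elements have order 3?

2

φ(19) = 19 − 1 = 18 = 2 · 3^2.
(Z/19Z)^× is cyclic (|G| = 18); a cyclic group of order m has exactly φ(d) elements of each order d | m, and none otherwise.
3 | 18, and φ(3) = 3 − 1 = 2.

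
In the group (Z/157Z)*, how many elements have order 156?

48

φ(157) = 157 − 1 = 156 = 2^2 · 3 · 13.
Since (Z/157Z)^× is cyclic of order 156, the number of elements of order d is φ(d) when d | 156 and 0 otherwise.
156 = 2^2 · 3 · 13 divides 156, and φ(156) = 48.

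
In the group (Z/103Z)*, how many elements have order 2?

1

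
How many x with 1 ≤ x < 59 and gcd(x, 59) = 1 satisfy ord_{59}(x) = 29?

28

φ(59) = 59 − 1 = 58 = 2 · 29.
In a cyclic group of order 58, there are φ(d) elements of order d for each divisor d of 58, and zero for non-divisors.
29 | 58, and φ(29) = 29 − 1 = 28.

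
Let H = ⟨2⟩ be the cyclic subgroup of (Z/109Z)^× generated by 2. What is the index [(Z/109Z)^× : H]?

3

By Lagrange's theorem, ord_109(2) divides φ(109) = 109 − 1 = 108 = 2^2 · 3^3.
Divisors of 108: 1, 2, 3, 4, 6, 9, 12, 18, 27, 36, 54, 108.
Compute 2^d (mod 109) for the divisors d until we hit 1:
2^1 ≡ 2
2^2 ≡ 4
2^3 ≡ 8
2^4 ≡ 16
2^6 ≡ 64
2^9 ≡ 76
2^12 ≡ 63
2^18 ≡ 108
2^27 ≡ 33
2^36 ≡ 1
The order of 2 is 36, so the subgroup it generates has 36 elements.
[(Z/109Z)^× : ⟨2⟩] = 108/36 = 3.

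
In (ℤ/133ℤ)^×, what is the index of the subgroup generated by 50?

18

ord(50) | φ(133) = φ(7·19) = (7−1)·(19−1) = 6·18 = 108 = 2^2 · 3^3.
Divisors of 108: 1, 2, 3, 4, 6, 9, 12, 18, 27, 36, 54, 108.
Compute 50^d (mod 133) for the divisors d until we hit 1:
50^1 ≡ 50 (mod 133)
50^2 ≡ 106 (mod 133)
50^3 ≡ 113 (mod 133)
50^4 ≡ 64 (mod 133)
50^6 ≡ 1 (mod 133) ✓
The order of 50 is 6, so the subgroup it generates has 6 elements.
Index = |(Z/133Z)^×| / |⟨50⟩| = 108 / 6 = 18.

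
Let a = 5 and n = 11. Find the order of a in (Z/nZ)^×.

By Lagrange's theorem, ord_11(5) divides φ(11) = 11 − 1 = 10 = 2 · 5.
Divisors of 10: 1, 2, 5, 10.
Evaluate successive powers at the divisors of 10:
5^1 ≡ 5 (mod 11)
5^2 ≡ 3 (mod 11)
5^5 ≡ 1 (mod 11) ✓
The smallest such exponent is 5, so the order of 5 is 5.

5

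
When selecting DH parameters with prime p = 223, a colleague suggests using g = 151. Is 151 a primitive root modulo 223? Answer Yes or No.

φ(223) = 223 − 1 = 222 = 2 · 3 · 37.
151 is a primitive root mod 223 iff 151^(φ(223)/q) ≢ 1 for every prime q | φ(223), i.e. q ∈ {2, 3, 37}.
151^111 ≡ 222 (mod 223)  [q = 2: ≢ 1 ✓]
151^74 ≡ 39 (mod 223)  [q = 3: ≢ 1 ✓]
151^6 ≡ 17 (mod 223)  [q = 37: ≢ 1 ✓]
All checks pass, so 151 has order 222 and is a primitive root modulo 223.

Yes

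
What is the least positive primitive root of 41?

6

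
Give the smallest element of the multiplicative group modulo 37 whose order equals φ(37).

φ(37) = 37 − 1 = 36 = 2^2 · 3^2.
Test candidates g = 2, 3, … against the prime factors q ∈ {2, 3} of φ(37): g is a generator iff g^(36/q) ≢ 1 for every such q.
g = 2: 2^18 ≡ 36; 2^12 ≡ 26 — none is 1, so 2 is a primitive root.
So 2 is the smallest generator of (Z/37Z)^×.

2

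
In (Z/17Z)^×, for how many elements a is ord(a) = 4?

φ(17) = 17 − 1 = 16 = 2^4.
(Z/17Z)^× is cyclic (|G| = 16); a cyclic group of order m has exactly φ(d) elements of each order d | m, and none otherwise.
4 = 2^2 divides 16, and φ(4) = 2.

2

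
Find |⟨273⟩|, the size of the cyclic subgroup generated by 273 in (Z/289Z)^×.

17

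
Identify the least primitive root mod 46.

5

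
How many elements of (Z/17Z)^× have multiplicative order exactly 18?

φ(17) = 17 − 1 = 16 = 2^4.
In a cyclic group of order 16, there are φ(d) elements of order d for each divisor d of 16, and zero for non-divisors.
18 does not divide 16, so no element of (Z/17Z)^× has order 18.

0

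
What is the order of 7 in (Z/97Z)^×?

ord(7) | φ(97) = 97 − 1 = 96 = 2^5 · 3.
Divisors of 96: 1, 2, 3, 4, 6, 8, 12, 16, 24, 32, 48, 96.
Compute 7^d (mod 97) for the divisors d until we hit 1:
7^1 ≡ 7
7^2 ≡ 49
7^3 ≡ 52
7^4 ≡ 73
7^6 ≡ 85
7^8 ≡ 91
7^12 ≡ 47
7^16 ≡ 36
7^24 ≡ 75
7^32 ≡ 35
7^48 ≡ 96
7^96 ≡ 1
Therefore the multiplicative order of 7 modulo 97 is 96.

96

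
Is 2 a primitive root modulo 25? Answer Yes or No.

Yes

φ(25) = φ(5^2) = 5·(5−1) = 20 = 2^2 · 5.
An element g generates (Z/25Z)^× iff g^(20/q) ≢ 1 (mod 25) for each prime q ∈ {2, 5}.
2^10 ≡ 24 (mod 25)  [q = 2: ≢ 1 ✓]
2^4 ≡ 16 (mod 25)  [q = 5: ≢ 1 ✓]
Every test exponent gives a nontrivial residue, hence 2 generates the full group.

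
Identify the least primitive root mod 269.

2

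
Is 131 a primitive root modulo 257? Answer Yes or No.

φ(257) = 257 − 1 = 256 = 2^8.
131 is a primitive root mod 257 iff 131^(φ(257)/q) ≢ 1 for every prime q | φ(257), i.e. q ∈ {2}.
131^128 ≡ 256 (mod 257)  [q = 2: ≢ 1 ✓]
Every test exponent gives a nontrivial residue, hence 131 generates the full group.

Yes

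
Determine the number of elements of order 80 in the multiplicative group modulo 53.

φ(53) = 53 − 1 = 52 = 2^2 · 13.
(Z/53Z)^× is cyclic (|G| = 52); a cyclic group of order m has exactly φ(d) elements of each order d | m, and none otherwise.
Here 52 is not a multiple of 80, so there are no elements of order 80.

0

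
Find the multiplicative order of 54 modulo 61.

The order of 54 must divide φ(61) = 61 − 1 = 60 = 2^2 · 3 · 5.
Divisors of 60: 1, 2, 3, 4, 5, 6, 10, 12, 15, 20, 30, 60.
Evaluate successive powers at the divisors of 60:
54^1 ≡ 54 (mod 61)
54^2 ≡ 49 (mod 61)
54^3 ≡ 23 (mod 61)
54^4 ≡ 22 (mod 61)
54^5 ≡ 29 (mod 61)
54^6 ≡ 41 (mod 61)
54^10 ≡ 48 (mod 61)
54^12 ≡ 34 (mod 61)
54^15 ≡ 50 (mod 61)
54^20 ≡ 47 (mod 61)
54^30 ≡ 60 (mod 61)
54^60 ≡ 1 (mod 61) ✓
Hence ord(54) = 60.

60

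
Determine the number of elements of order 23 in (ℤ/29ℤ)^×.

φ(29) = 29 − 1 = 28 = 2^2 · 7.
Since (Z/29Z)^× is cyclic of order 28, the number of elements of order d is φ(d) when d | 28 and 0 otherwise.
23 does not divide 28, so no element of (Z/29Z)^× has order 23.

0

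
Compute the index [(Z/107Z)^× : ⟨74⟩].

ord(74) | φ(107) = 107 − 1 = 106 = 2 · 53.
Divisors of 106: 1, 2, 53, 106.
Test each divisor d:
74^1 ≡ 74
74^2 ≡ 19
74^53 ≡ 106
74^106 ≡ 1
So ord_107(74) = 106, hence |⟨74⟩| = 106.
The index is φ(107) / ord(74) = 106 / 106 = 1.

1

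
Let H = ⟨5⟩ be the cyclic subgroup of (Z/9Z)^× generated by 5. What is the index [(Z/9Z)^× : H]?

The order of 5 must divide φ(9) = φ(3^2) = 3·(3−1) = 6 = 2 · 3.
Divisors of 6: 1, 2, 3, 6.
Check 5^d mod 9 for each divisor in increasing order:
5^1 ≡ 5 (mod 9)
5^2 ≡ 7 (mod 9)
5^3 ≡ 8 (mod 9)
5^6 ≡ 1 (mod 9) ✓
Thus |⟨5⟩| = ord(5) = 6.
The index is φ(9) / ord(5) = 6 / 6 = 1.

1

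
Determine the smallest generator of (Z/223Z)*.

3

φ(223) = 223 − 1 = 222 = 2 · 3 · 37.
Test candidates g = 2, 3, … against the prime factors q ∈ {2, 3, 37} of φ(223): g is a generator iff g^(222/q) ≢ 1 for every such q.
g = 2: 2^111 ≡ 1 — hits 1, so not a primitive root.
g = 3: 3^111 ≡ 222; 3^74 ≡ 183; 3^6 ≡ 60 — none is 1, so 3 is a primitive root.
So 3 is the smallest generator of (Z/223Z)^×.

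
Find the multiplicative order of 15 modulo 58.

28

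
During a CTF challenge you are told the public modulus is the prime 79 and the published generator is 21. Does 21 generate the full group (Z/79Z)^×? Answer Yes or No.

φ(79) = 79 − 1 = 78 = 2 · 3 · 13.
21 is a primitive root mod 79 iff 21^(φ(79)/q) ≢ 1 for every prime q | φ(79), i.e. q ∈ {2, 3, 13}.
21^39 ≡ 1 (mod 79)  [q = 2: ≡ 1 ✗]
21^26 ≡ 1 (mod 79)  [q = 3: ≡ 1 ✗]
21^6 ≡ 8 (mod 79)  [q = 13: ≢ 1 ✓]
21^39 ≡ 1 shows ord(21) | 39, strictly less than φ(79); not a primitive root.

No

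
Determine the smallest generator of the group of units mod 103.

5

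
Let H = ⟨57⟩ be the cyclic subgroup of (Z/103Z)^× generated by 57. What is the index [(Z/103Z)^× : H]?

17

The order of 57 must divide φ(103) = 103 − 1 = 102 = 2 · 3 · 17.
Divisors of 102: 1, 2, 3, 6, 17, 34, 51, 102.
Compute 57^d (mod 103) for the divisors d until we hit 1:
57^1 ≡ 57 (mod 103)
57^2 ≡ 56 (mod 103)
57^3 ≡ 102 (mod 103)
57^6 ≡ 1 (mod 103) ✓
So ord_103(57) = 6, hence |⟨57⟩| = 6.
Index = |(Z/103Z)^×| / |⟨57⟩| = 102 / 6 = 17.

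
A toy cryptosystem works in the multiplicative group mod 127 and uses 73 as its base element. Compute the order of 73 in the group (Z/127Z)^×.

21

Since 73 ∈ (Z/127Z)^×, its order divides φ(127) = 127 − 1 = 126 = 2 · 3^2 · 7.
Divisors of 126: 1, 2, 3, 6, 7, 9, 14, 18, 21, 42, 63, 126.
Compute 73^d (mod 127) for the divisors d until we hit 1:
73^1 ≡ 73
73^2 ≡ 122
73^3 ≡ 16
73^6 ≡ 2
73^7 ≡ 19
73^9 ≡ 32
73^14 ≡ 107
73^18 ≡ 8
73^21 ≡ 1
The smallest such exponent is 21, so the order of 73 is 21.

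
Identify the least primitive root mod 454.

5

φ(454) = φ(2)·φ(227) = 1·226 = 226 = 2 · 113.
Test candidates g = 2, 3, … against the prime factors q ∈ {2, 113} of φ(454): g is a generator iff g^(226/q) ≢ 1 for every such q.
g = 2: gcd(2, 454) = 2 > 1, not a unit — skip.
g = 3: 3^113 ≡ 1 — hits 1, so not a primitive root.
g = 4: gcd(4, 454) = 2 > 1, not a unit — skip.
g = 5: 5^113 ≡ 453; 5^2 ≡ 25 — none is 1, so 5 is a primitive root.
Hence the least primitive root of 454 is 5.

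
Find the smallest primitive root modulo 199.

3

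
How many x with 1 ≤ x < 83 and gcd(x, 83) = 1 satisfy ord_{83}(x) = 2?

φ(83) = 83 − 1 = 82 = 2 · 41.
Since (Z/83Z)^× is cyclic of order 82, the number of elements of order d is φ(d) when d | 82 and 0 otherwise.
2 | 82, and φ(2) = 2 − 1 = 1.

1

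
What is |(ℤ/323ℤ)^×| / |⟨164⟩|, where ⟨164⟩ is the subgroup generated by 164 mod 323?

Since 164 ∈ (Z/323Z)^×, its order divides φ(323) = φ(17·19) = (17−1)·(19−1) = 16·18 = 288 = 2^5 · 3^2.
Divisors of 288: 1, 2, 3, 4, 6, 8, 9, 12, 16, 18, 24, 32, 36, 48, 72, 96, 144, 288.
Evaluate successive powers at the divisors of 288:
164^1 ≡ 164 (mod 323)
164^2 ≡ 87 (mod 323)
164^3 ≡ 56 (mod 323)
164^4 ≡ 140 (mod 323)
164^6 ≡ 229 (mod 323)
164^8 ≡ 220 (mod 323)
164^9 ≡ 227 (mod 323)
164^12 ≡ 115 (mod 323)
164^16 ≡ 273 (mod 323)
164^18 ≡ 172 (mod 323)
164^24 ≡ 305 (mod 323)
164^32 ≡ 239 (mod 323)
164^36 ≡ 191 (mod 323)
164^48 ≡ 1 (mod 323) ✓
Thus |⟨164⟩| = ord(164) = 48.
[(Z/323Z)^× : ⟨164⟩] = 288/48 = 6.

6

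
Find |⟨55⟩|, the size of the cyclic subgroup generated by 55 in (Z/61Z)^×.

60

The order of 55 must divide φ(61) = 61 − 1 = 60 = 2^2 · 3 · 5.
Divisors of 60: 1, 2, 3, 4, 5, 6, 10, 12, 15, 20, 30, 60.
Compute 55^d (mod 61) for the divisors d until we hit 1:
55^1 ≡ 55 (mod 61)
55^2 ≡ 36 (mod 61)
55^3 ≡ 28 (mod 61)
55^4 ≡ 15 (mod 61)
55^5 ≡ 32 (mod 61)
55^6 ≡ 52 (mod 61)
55^10 ≡ 48 (mod 61)
55^12 ≡ 20 (mod 61)
55^15 ≡ 11 (mod 61)
55^20 ≡ 47 (mod 61)
55^30 ≡ 60 (mod 61)
55^60 ≡ 1 (mod 61) ✓
Therefore the multiplicative order of 55 modulo 61 is 60.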